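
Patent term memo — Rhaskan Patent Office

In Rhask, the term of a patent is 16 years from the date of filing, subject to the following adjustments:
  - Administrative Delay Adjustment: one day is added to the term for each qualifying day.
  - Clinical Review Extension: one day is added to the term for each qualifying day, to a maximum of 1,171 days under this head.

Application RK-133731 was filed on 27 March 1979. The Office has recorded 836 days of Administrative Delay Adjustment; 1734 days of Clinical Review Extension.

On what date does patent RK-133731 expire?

Base term: filing date + 16 years → 27 March 1995.
Administrative Delay Adjustment: +836 days → 10 July 1997.
Clinical Review Extension: 1734 days claimed exceeds the 1171-day cap, so +1171 days → 23 September 2000.

2000-09-23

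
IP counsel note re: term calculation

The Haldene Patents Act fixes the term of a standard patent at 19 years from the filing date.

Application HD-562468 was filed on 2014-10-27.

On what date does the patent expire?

Filing date + 19 years → 27 October 2033.

2033-10-27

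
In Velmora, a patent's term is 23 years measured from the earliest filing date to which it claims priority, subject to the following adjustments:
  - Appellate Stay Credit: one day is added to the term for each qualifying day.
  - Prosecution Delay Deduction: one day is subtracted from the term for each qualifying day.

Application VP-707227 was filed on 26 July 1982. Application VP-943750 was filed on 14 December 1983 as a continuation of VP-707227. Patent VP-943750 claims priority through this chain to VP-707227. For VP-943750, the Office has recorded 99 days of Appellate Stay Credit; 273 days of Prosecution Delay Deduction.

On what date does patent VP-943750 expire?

2005-02-02

Earliest priority filing: 26 July 1982.
Base term: 26 July 1982 + 23 years → 26 July 2005.
Appellate Stay Credit: +99 days → 2 November 2005.
Prosecution Delay Deduction: −273 days → 2 February 2005.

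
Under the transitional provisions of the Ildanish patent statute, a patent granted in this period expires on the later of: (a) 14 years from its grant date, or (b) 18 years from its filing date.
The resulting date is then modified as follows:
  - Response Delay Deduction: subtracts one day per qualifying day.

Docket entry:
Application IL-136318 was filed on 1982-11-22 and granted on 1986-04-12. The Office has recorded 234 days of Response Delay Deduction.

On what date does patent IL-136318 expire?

(a) grant + 14 years → 12 April 2000.
(b) filing + 18 years → 22 November 2000.
Later of the two: 22 November 2000.
Response Delay Deduction: −234 days → 2 April 2000.

April 2, 2000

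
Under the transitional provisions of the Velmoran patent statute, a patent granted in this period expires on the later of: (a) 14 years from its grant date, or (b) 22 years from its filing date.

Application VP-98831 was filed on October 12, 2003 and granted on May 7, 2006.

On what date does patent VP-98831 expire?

(a) grant + 14 years → 7 May 2020.
(b) filing + 22 years → 12 October 2025.
Later of the two: 12 October 2025.

2025-10-12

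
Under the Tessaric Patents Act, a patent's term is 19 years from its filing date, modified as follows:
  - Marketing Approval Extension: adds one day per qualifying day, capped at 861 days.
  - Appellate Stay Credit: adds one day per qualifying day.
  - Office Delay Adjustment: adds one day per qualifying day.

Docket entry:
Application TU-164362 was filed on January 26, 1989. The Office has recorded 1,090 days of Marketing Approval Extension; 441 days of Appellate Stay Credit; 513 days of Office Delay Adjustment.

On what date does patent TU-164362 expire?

Base term: filing date + 19 years → 26 January 2008.
Marketing Approval Extension: 1090 days claimed exceeds the 861-day cap, so +861 days → 5 June 2010.
Appellate Stay Credit: +441 days → 20 August 2011.
Office Delay Adjustment: +513 days → 14 January 2013.

2013-01-14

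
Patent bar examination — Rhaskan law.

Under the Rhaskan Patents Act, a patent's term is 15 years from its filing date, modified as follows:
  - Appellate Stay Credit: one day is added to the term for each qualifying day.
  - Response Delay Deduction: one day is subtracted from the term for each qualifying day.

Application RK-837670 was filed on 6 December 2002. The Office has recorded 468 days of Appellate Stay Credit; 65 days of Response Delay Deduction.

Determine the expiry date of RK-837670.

January 13, 2019

Base term: filing date + 15 years → 6 December 2017.
Appellate Stay Credit: +468 days → 19 March 2019.
Response Delay Deduction: −65 days → 13 January 2019.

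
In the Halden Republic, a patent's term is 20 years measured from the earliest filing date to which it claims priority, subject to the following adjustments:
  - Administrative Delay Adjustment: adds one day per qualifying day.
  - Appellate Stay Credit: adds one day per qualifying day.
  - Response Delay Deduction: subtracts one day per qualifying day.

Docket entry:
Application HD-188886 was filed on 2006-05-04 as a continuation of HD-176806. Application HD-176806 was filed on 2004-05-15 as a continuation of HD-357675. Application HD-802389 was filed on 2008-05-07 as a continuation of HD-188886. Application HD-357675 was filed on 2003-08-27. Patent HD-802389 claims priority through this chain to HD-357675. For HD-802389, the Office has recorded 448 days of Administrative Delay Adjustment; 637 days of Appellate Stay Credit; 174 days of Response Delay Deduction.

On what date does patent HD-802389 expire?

2026-02-23

Earliest priority filing: 27 August 2003.
Base term: 27 August 2003 + 20 years → 27 August 2023.
Administrative Delay Adjustment: +448 days → 17 November 2024.
Appellate Stay Credit: +637 days → 16 August 2026.
Response Delay Deduction: −174 days → 23 February 2026.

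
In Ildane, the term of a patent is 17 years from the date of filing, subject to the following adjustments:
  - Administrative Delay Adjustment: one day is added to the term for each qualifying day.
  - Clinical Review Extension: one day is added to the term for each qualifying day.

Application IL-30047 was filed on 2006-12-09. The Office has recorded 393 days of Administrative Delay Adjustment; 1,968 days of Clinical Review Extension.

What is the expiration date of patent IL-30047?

2030-05-27

Base term: filing date + 17 years → 9 December 2023.
Administrative Delay Adjustment: +393 days → 5 January 2025.
Clinical Review Extension: +1968 days → 27 May 2030.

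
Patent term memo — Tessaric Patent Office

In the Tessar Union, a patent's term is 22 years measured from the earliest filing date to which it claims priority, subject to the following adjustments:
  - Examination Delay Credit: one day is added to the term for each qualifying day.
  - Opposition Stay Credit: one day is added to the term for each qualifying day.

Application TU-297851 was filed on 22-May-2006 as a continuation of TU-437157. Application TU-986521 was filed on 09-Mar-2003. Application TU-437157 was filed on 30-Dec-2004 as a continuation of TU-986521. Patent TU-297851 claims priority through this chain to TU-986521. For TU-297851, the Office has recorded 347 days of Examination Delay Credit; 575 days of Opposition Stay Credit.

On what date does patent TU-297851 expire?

Earliest priority filing: 9 March 2003.
Base term: 9 March 2003 + 22 years → 9 March 2025.
Examination Delay Credit: +347 days → 19 February 2026.
Opposition Stay Credit: +575 days → 17 September 2027.

2027-09-17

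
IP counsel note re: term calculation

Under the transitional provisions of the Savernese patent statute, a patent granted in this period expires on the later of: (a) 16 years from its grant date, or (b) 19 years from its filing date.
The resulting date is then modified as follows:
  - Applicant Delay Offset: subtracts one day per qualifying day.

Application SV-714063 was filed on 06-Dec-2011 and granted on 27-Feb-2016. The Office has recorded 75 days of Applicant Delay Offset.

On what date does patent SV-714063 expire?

2031-12-14

(a) grant + 16 years → 27 February 2032.
(b) filing + 19 years → 6 December 2030.
Later of the two: 27 February 2032.
Applicant Delay Offset: −75 days → 14 December 2031.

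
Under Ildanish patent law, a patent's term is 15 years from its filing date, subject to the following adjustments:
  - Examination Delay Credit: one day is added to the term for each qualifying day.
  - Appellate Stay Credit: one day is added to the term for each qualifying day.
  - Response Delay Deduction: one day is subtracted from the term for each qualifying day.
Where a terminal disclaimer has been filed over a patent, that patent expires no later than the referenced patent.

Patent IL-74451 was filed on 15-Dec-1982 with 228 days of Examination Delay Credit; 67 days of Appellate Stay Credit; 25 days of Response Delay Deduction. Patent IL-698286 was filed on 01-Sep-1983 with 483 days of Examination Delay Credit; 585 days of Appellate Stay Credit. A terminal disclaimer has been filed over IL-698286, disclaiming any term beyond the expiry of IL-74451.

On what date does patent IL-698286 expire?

Natural term of IL-698286:
  Base: filing + 15 years → 1 September 1998.
  Examination Delay Credit: +483 days → 28 December 1999.
  Appellate Stay Credit: +585 days → 4 August 2001.
Expiry of referenced patent IL-74451:
  Base: filing + 15 years → 15 December 1997.
  Examination Delay Credit: +228 days → 31 July 1998.
  Appellate Stay Credit: +67 days → 6 October 1998.
  Response Delay Deduction: −25 days → 11 September 1998.
Terminal disclaimer: IL-698286 expires on the earlier of 4 August 2001 and 11 September 1998.

1998-09-11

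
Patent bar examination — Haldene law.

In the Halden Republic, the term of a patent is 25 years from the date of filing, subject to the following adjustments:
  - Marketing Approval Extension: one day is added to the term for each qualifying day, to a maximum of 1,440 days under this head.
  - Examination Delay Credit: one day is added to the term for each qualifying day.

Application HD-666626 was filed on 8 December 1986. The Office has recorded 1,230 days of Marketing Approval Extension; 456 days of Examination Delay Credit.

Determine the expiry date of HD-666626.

Base term: filing date + 25 years → 8 December 2011.
Marketing Approval Extension: 1230 days (within the 1440-day cap) → +1230 days → 21 April 2015.
Examination Delay Credit: +456 days → 20 July 2016.

2016-07-20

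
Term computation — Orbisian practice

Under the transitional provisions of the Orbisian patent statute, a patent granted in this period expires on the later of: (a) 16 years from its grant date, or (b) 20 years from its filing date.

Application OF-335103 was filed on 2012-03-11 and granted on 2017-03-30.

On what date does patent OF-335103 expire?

(a) grant + 16 years → 30 March 2033.
(b) filing + 20 years → 11 March 2032.
Later of the two: 30 March 2033.

March 30, 2033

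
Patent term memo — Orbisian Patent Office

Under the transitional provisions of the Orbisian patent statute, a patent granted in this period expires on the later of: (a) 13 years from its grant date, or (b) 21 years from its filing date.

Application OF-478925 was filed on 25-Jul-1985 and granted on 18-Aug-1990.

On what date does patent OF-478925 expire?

2006-07-25

(a) grant + 13 years → 18 August 2003.
(b) filing + 21 years → 25 July 2006.
Later of the two: 25 July 2006.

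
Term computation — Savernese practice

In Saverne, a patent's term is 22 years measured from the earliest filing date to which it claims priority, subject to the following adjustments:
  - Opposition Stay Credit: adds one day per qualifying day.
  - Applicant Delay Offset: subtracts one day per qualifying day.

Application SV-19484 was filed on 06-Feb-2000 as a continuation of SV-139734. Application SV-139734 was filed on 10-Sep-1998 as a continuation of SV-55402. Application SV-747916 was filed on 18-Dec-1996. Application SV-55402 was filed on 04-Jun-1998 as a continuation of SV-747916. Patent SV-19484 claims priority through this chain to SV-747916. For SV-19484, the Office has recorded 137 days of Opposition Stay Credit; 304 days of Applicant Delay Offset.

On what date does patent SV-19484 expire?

July 4, 2018

Earliest priority filing: 18 December 1996.
Base term: 18 December 1996 + 22 years → 18 December 2018.
Opposition Stay Credit: +137 days → 4 May 2019.
Applicant Delay Offset: −304 days → 4 July 2018.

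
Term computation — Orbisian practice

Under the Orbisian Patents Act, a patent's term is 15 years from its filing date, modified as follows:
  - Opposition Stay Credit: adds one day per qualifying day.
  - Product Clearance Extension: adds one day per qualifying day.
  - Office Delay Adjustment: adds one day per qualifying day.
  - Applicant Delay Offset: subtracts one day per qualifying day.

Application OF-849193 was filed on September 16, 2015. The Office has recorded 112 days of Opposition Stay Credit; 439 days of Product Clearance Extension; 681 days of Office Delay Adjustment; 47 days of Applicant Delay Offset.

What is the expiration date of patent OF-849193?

December 14, 2033

Base term: filing date + 15 years → 16 September 2030.
Opposition Stay Credit: +112 days → 6 January 2031.
Product Clearance Extension: +439 days → 20 March 2032.
Office Delay Adjustment: +681 days → 30 January 2034.
Applicant Delay Offset: −47 days → 14 December 2033.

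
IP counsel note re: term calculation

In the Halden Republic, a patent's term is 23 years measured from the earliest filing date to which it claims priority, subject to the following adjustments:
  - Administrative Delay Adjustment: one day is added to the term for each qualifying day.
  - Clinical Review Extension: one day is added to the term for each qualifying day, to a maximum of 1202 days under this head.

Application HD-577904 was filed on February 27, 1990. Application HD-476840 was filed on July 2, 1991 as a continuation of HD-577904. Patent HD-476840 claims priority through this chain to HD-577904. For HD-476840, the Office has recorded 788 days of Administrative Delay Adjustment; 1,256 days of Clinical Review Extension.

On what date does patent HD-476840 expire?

August 10, 2018

Earliest priority filing: 27 February 1990.
Base term: 27 February 1990 + 23 years → 27 February 2013.
Administrative Delay Adjustment: +788 days → 26 April 2015.
Clinical Review Extension: 1256 days claimed exceeds the 1202-day cap, so +1202 days → 10 August 2018.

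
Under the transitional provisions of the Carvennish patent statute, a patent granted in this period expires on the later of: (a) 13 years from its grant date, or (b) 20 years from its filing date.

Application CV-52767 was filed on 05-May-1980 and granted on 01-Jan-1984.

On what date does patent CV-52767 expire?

(a) grant + 13 years → 1 January 1997.
(b) filing + 20 years → 5 May 2000.
Later of the two: 5 May 2000.

2000-05-05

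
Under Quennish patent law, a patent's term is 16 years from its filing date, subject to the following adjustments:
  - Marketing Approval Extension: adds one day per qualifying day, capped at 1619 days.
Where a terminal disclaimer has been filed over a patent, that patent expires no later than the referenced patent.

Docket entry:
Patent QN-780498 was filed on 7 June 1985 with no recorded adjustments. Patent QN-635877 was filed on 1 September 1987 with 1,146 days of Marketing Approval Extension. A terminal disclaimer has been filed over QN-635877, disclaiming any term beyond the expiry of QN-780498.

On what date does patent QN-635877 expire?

June 7, 2001

Natural term of QN-635877:
  Base: filing + 16 years → 1 September 2003.
  Marketing Approval Extension: 1146 days (within the 1619-day cap) → +1146 days → 21 October 2006.
Expiry of referenced patent QN-780498:
  Base: filing + 16 years → 7 June 2001.
Terminal disclaimer: QN-635877 expires on the earlier of 21 October 2006 and 7 June 2001.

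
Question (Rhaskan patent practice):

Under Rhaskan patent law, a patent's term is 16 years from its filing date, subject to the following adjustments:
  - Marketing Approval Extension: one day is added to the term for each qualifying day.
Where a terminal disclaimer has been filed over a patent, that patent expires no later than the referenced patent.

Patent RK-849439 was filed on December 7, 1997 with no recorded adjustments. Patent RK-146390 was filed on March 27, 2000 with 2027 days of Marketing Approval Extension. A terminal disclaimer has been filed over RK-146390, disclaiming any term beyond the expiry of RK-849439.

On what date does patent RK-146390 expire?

Natural term of RK-146390:
  Base: filing + 16 years → 27 March 2016.
  Marketing Approval Extension: +2027 days → 14 October 2021.
Expiry of referenced patent RK-849439:
  Base: filing + 16 years → 7 December 2013.
Terminal disclaimer: RK-146390 expires on the earlier of 14 October 2021 and 7 December 2013.

December 7, 2013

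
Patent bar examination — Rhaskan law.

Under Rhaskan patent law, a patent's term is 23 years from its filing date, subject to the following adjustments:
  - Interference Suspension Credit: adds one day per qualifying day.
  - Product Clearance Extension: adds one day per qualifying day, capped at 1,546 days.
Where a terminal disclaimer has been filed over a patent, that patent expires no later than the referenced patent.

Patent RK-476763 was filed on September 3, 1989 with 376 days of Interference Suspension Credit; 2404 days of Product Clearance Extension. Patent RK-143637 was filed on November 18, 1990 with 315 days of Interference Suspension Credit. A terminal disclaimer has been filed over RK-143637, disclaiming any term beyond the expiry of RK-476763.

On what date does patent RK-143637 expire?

September 29, 2014

Natural term of RK-143637:
  Base: filing + 23 years → 18 November 2013.
  Interference Suspension Credit: +315 days → 29 September 2014.
Expiry of referenced patent RK-476763:
  Base: filing + 23 years → 3 September 2012.
  Interference Suspension Credit: +376 days → 14 September 2013.
  Product Clearance Extension: 2404 days claimed exceeds the 1546-day cap, so +1546 days → 8 December 2017.
Terminal disclaimer: RK-143637 expires on the earlier of 29 September 2014 and 8 December 2017.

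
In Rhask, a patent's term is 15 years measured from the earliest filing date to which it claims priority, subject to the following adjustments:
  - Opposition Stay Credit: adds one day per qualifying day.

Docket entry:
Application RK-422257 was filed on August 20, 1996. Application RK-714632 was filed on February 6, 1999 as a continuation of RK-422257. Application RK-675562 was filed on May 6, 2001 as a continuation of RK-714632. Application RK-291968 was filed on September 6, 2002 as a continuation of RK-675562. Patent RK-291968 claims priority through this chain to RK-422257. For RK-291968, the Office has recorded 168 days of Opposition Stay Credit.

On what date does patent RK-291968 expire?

Earliest priority filing: 20 August 1996.
Base term: 20 August 1996 + 15 years → 20 August 2011.
Opposition Stay Credit: +168 days → 4 February 2012.

2012-02-04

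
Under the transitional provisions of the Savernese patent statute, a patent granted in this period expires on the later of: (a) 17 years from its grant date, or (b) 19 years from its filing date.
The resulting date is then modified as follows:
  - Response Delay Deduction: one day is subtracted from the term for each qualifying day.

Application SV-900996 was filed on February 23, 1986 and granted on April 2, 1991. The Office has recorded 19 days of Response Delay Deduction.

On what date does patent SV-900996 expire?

2008-03-14

(a) grant + 17 years → 2 April 2008.
(b) filing + 19 years → 23 February 2005.
Later of the two: 2 April 2008.
Response Delay Deduction: −19 days → 14 March 2008.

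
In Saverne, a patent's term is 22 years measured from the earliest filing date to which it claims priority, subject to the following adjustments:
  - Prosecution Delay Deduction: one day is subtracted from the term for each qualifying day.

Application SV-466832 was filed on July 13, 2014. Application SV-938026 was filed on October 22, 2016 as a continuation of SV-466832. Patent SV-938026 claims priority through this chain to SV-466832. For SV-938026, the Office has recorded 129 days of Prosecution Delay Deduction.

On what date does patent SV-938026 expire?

March 6, 2036

Earliest priority filing: 13 July 2014.
Base term: 13 July 2014 + 22 years → 13 July 2036.
Prosecution Delay Deduction: −129 days → 6 March 2036.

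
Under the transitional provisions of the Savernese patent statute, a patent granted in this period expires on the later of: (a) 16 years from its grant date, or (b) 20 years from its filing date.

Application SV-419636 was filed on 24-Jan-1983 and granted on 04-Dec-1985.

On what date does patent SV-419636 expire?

(a) grant + 16 years → 4 December 2001.
(b) filing + 20 years → 24 January 2003.
Later of the two: 24 January 2003.

2003-01-24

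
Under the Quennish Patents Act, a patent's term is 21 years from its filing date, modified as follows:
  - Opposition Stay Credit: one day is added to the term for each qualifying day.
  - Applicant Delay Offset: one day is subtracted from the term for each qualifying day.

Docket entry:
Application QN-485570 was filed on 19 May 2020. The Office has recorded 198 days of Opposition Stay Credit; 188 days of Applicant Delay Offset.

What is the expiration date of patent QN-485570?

2041-05-29

Base term: filing date + 21 years → 19 May 2041.
Opposition Stay Credit: +198 days → 3 December 2041.
Applicant Delay Offset: −188 days → 29 May 2041.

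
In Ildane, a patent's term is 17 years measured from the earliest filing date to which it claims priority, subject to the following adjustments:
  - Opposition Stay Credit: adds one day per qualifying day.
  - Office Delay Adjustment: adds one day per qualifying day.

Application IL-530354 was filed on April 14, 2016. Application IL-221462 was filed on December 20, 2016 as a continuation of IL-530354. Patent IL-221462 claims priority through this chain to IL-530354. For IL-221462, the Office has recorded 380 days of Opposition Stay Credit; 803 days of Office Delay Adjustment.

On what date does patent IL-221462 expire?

Earliest priority filing: 14 April 2016.
Base term: 14 April 2016 + 17 years → 14 April 2033.
Opposition Stay Credit: +380 days → 29 April 2034.
Office Delay Adjustment: +803 days → 10 July 2036.

July 10, 2036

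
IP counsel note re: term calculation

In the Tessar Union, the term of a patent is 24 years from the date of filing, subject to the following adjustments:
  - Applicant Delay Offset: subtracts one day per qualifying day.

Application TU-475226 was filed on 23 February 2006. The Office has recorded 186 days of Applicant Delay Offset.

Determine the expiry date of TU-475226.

Base term: filing date + 24 years → 23 February 2030.
Applicant Delay Offset: −186 days → 21 August 2029.

August 21, 2029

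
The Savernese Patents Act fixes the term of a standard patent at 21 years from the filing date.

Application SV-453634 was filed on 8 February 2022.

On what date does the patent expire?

Filing date + 21 years → 8 February 2043.

February 8, 2043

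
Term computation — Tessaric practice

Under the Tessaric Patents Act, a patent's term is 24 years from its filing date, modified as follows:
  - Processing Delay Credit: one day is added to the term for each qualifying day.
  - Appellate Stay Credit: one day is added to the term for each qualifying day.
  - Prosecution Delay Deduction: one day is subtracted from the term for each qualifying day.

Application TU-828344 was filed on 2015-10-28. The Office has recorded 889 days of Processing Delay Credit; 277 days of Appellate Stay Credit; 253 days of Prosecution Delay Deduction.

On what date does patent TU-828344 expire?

2042-04-28

Base term: filing date + 24 years → 28 October 2039.
Processing Delay Credit: +889 days → 4 April 2042.
Appellate Stay Credit: +277 days → 6 January 2043.
Prosecution Delay Deduction: −253 days → 28 April 2042.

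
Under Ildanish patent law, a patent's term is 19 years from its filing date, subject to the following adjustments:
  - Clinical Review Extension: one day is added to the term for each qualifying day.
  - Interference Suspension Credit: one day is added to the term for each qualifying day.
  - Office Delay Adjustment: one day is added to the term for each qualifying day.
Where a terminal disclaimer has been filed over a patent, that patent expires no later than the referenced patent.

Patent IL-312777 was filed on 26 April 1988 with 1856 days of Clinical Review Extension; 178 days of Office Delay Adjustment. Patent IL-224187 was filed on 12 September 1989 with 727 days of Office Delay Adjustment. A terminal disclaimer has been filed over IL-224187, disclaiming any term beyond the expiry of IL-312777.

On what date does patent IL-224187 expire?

Natural term of IL-224187:
  Base: filing + 19 years → 12 September 2008.
  Office Delay Adjustment: +727 days → 9 September 2010.
Expiry of referenced patent IL-312777:
  Base: filing + 19 years → 26 April 2007.
  Clinical Review Extension: +1856 days → 25 May 2012.
  Office Delay Adjustment: +178 days → 19 November 2012.
Terminal disclaimer: IL-224187 expires on the earlier of 9 September 2010 and 19 November 2012.

September 9, 2010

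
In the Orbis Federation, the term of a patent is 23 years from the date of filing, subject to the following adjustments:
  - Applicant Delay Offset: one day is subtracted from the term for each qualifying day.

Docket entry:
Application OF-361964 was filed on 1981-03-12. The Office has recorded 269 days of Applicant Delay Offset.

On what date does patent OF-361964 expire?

Base term: filing date + 23 years → 12 March 2004.
Applicant Delay Offset: −269 days → 17 June 2003.

2003-06-17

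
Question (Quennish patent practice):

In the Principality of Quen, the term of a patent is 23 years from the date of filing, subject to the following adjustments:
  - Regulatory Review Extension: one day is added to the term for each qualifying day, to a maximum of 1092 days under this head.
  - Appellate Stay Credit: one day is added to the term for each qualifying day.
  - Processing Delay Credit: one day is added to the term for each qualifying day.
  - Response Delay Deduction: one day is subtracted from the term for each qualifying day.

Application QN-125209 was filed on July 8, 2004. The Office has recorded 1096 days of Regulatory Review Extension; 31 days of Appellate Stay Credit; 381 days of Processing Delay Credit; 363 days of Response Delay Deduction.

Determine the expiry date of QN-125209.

August 22, 2030

Base term: filing date + 23 years → 8 July 2027.
Regulatory Review Extension: 1096 days claimed exceeds the 1092-day cap, so +1092 days → 4 July 2030.
Appellate Stay Credit: +31 days → 4 August 2030.
Processing Delay Credit: +381 days → 20 August 2031.
Response Delay Deduction: −363 days → 22 August 2030.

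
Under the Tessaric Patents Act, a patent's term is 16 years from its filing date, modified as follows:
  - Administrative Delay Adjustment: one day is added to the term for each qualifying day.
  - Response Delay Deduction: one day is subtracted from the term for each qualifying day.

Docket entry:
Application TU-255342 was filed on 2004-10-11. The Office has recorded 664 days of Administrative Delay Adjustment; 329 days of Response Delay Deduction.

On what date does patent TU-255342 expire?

Base term: filing date + 16 years → 11 October 2020.
Administrative Delay Adjustment: +664 days → 6 August 2022.
Response Delay Deduction: −329 days → 11 September 2021.

2021-09-11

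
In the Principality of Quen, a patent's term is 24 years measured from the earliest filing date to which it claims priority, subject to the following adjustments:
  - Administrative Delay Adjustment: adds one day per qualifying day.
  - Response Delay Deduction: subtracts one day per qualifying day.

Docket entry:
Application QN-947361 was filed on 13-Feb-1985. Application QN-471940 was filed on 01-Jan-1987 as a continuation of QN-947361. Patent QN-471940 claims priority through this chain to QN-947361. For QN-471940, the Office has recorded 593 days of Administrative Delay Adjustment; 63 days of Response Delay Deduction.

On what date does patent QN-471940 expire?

2010-07-28

Earliest priority filing: 13 February 1985.
Base term: 13 February 1985 + 24 years → 13 February 2009.
Administrative Delay Adjustment: +593 days → 29 September 2010.
Response Delay Deduction: −63 days → 28 July 2010.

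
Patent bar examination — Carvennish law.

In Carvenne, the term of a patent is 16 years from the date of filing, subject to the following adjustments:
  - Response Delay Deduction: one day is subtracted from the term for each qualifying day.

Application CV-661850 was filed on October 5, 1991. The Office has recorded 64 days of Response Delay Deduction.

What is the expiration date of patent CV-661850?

Base term: filing date + 16 years → 5 October 2007.
Response Delay Deduction: −64 days → 2 August 2007.

2007-08-02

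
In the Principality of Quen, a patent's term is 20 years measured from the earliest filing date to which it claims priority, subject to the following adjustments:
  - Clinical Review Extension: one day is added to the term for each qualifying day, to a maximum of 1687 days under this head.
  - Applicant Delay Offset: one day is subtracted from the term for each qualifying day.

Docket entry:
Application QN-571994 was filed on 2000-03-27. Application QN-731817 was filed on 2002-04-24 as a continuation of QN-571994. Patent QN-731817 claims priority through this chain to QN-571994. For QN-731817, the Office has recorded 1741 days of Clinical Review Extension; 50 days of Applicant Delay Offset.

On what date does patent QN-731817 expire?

2024-09-19

Earliest priority filing: 27 March 2000.
Base term: 27 March 2000 + 20 years → 27 March 2020.
Clinical Review Extension: 1741 days claimed exceeds the 1687-day cap, so +1687 days → 8 November 2024.
Applicant Delay Offset: −50 days → 19 September 2024.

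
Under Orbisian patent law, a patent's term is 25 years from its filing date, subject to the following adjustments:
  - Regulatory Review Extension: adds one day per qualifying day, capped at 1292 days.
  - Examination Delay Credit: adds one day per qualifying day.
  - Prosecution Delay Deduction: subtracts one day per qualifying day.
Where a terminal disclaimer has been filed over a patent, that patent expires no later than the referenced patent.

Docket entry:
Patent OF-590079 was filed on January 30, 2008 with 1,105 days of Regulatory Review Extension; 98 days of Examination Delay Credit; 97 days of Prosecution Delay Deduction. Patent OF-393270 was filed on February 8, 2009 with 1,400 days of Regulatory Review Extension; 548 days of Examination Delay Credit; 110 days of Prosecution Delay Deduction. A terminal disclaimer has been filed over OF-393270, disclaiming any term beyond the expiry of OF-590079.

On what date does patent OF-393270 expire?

Natural term of OF-393270:
  Base: filing + 25 years → 8 February 2034.
  Regulatory Review Extension: 1400 days claimed exceeds the 1292-day cap, so +1292 days → 23 August 2037.
  Examination Delay Credit: +548 days → 22 February 2039.
  Prosecution Delay Deduction: −110 days → 4 November 2038.
Expiry of referenced patent OF-590079:
  Base: filing + 25 years → 30 January 2033.
  Regulatory Review Extension: 1105 days (within the 1292-day cap) → +1105 days → 9 February 2036.
  Examination Delay Credit: +98 days → 17 May 2036.
  Prosecution Delay Deduction: −97 days → 10 February 2036.
Terminal disclaimer: OF-393270 expires on the earlier of 4 November 2038 and 10 February 2036.

2036-02-10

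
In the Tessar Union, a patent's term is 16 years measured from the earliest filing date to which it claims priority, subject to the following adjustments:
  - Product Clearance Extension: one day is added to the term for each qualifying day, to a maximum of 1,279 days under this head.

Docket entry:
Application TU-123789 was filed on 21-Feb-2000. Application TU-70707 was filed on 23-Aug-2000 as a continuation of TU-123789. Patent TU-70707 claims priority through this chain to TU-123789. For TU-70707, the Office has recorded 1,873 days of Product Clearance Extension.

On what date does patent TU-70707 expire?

August 23, 2019

Earliest priority filing: 21 February 2000.
Base term: 21 February 2000 + 16 years → 21 February 2016.
Product Clearance Extension: 1873 days claimed exceeds the 1279-day cap, so +1279 days → 23 August 2019.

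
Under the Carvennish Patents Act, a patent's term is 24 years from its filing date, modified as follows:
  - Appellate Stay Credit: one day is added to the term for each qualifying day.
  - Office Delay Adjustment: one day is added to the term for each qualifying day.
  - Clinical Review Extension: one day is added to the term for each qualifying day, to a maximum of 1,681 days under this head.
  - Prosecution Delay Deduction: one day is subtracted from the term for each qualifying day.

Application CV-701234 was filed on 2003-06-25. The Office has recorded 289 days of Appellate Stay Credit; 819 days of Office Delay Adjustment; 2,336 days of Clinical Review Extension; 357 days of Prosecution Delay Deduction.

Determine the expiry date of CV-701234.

February 20, 2034

Base term: filing date + 24 years → 25 June 2027.
Appellate Stay Credit: +289 days → 9 April 2028.
Office Delay Adjustment: +819 days → 7 July 2030.
Clinical Review Extension: 2336 days claimed exceeds the 1681-day cap, so +1681 days → 12 February 2035.
Prosecution Delay Deduction: −357 days → 20 February 2034.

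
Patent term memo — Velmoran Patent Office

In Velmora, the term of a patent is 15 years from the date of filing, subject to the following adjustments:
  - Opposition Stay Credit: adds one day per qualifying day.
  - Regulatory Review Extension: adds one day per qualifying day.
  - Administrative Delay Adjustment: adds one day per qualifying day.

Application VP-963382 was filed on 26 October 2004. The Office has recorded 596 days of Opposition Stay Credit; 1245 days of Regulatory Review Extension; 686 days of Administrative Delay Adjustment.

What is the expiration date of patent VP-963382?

2026-09-26

Base term: filing date + 15 years → 26 October 2019.
Opposition Stay Credit: +596 days → 13 June 2021.
Regulatory Review Extension: +1245 days → 9 November 2024.
Administrative Delay Adjustment: +686 days → 26 September 2026.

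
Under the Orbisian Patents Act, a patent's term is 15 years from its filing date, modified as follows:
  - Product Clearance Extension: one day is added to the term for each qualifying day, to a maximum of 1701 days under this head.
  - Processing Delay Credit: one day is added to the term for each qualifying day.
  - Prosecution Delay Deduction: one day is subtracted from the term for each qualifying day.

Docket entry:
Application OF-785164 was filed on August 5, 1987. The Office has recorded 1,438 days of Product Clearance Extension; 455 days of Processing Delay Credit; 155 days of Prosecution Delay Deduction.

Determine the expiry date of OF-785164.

Base term: filing date + 15 years → 5 August 2002.
Product Clearance Extension: 1438 days (within the 1701-day cap) → +1438 days → 13 July 2006.
Processing Delay Credit: +455 days → 11 October 2007.
Prosecution Delay Deduction: −155 days → 9 May 2007.

May 9, 2007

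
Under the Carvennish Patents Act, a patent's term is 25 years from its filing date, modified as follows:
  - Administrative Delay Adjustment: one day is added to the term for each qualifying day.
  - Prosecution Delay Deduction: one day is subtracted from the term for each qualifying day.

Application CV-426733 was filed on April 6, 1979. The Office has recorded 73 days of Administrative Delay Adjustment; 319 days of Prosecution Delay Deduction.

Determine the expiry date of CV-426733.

August 4, 2003

Base term: filing date + 25 years → 6 April 2004.
Administrative Delay Adjustment: +73 days → 18 June 2004.
Prosecution Delay Deduction: −319 days → 4 August 2003.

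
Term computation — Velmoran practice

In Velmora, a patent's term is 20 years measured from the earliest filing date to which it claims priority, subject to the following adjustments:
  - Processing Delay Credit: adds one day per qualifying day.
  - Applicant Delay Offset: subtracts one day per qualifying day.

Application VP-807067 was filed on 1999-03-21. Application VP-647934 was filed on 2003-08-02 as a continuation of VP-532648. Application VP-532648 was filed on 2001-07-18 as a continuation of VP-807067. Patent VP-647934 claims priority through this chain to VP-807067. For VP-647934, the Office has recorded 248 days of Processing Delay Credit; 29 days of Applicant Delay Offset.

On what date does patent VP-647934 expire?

Earliest priority filing: 21 March 1999.
Base term: 21 March 1999 + 20 years → 21 March 2019.
Processing Delay Credit: +248 days → 24 November 2019.
Applicant Delay Offset: −29 days → 26 October 2019.

2019-10-26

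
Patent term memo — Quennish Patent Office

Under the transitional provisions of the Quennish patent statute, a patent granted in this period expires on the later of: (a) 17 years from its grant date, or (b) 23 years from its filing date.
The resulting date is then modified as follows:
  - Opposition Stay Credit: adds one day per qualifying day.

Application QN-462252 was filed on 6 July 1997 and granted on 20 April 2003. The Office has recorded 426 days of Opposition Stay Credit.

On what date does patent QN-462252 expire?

September 5, 2021

(a) grant + 17 years → 20 April 2020.
(b) filing + 23 years → 6 July 2020.
Later of the two: 6 July 2020.
Opposition Stay Credit: +426 days → 5 September 2021.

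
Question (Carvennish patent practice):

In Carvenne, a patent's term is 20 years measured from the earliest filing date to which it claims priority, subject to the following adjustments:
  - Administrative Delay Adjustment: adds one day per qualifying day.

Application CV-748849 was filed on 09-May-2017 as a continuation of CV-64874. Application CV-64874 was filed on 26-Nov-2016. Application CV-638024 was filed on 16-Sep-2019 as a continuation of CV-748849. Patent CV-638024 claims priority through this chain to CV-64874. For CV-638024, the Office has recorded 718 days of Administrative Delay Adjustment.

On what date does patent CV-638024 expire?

2038-11-14

Earliest priority filing: 26 November 2016.
Base term: 26 November 2016 + 20 years → 26 November 2036.
Administrative Delay Adjustment: +718 days → 14 November 2038.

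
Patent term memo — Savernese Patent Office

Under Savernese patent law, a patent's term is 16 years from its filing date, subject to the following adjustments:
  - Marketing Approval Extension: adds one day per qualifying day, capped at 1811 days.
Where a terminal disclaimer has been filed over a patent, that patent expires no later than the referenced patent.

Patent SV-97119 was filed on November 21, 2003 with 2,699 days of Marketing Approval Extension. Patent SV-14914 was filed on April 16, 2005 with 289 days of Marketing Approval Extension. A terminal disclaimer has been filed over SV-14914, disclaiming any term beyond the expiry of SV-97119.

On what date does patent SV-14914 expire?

2022-01-30

Natural term of SV-14914:
  Base: filing + 16 years → 16 April 2021.
  Marketing Approval Extension: 289 days (within the 1811-day cap) → +289 days → 30 January 2022.
Expiry of referenced patent SV-97119:
  Base: filing + 16 years → 21 November 2019.
  Marketing Approval Extension: 2699 days claimed exceeds the 1811-day cap, so +1811 days → 5 November 2024.
Terminal disclaimer: SV-14914 expires on the earlier of 30 January 2022 and 5 November 2024.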